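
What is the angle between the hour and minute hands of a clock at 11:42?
Hour hand position: 11 x 30 + 42 x 0.5 = 351 degrees
Minute hand position: 42 x 6 = 252 degrees
Difference: |351 - 252| = 99 degrees
The angle between the hands is 99 degrees

Final answer: 99 degrees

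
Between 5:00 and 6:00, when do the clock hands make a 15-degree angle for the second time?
At t minutes past 5:00, the hour hand is at 30 x 5 + 0.5t degrees and the minute hand is at 6t degrees.
The smaller angle between them is 15 degrees when |30H - 5.5t| = 15 or |30H - 5.5t| = 345.
With H = 5, solve 30 x 5 - 5.5t = +/- target for each target:
  t = (30 x 5 - 15) / 5.5 = 24.55
  t = (30 x 5 + 15) / 5.5 = 30
  t = (30 x 5 - 345) / 5.5 = -35.45 (outside (0, 60))
  t = (30 x 5 + 345) / 5.5 = 90 (outside (0, 60))
Valid solutions in (0, 60): {24.55, 30} minutes.
The second occurrence is t = 30 minutes.
The hands form a 15-degree angle at 30 minutes past 5:00.

Final answer: 30 minutes past 5:00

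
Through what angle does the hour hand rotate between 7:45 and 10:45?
The hour hand moves 0.5 degrees per minute.
Time elapsed: 10:45 - 7:45 = 180 minutes
Angular displacement: 180 x 0.5 = 90 degrees

Final answer: 90 degrees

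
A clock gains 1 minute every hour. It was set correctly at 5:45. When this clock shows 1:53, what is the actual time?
For every 60 true minutes, the faulty clock advances 61 minutes, so 1 faulty-clock minute corresponds to 60/61 true minutes.
From 5:45 to 1:53 on the faulty dial is 488 minutes.
True elapsed: 488 x 60/61 = 480 minutes = 8 hours.
True time: 5:45 + 8 hours = 1:45.

Final answer: 1:45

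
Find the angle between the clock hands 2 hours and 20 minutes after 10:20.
First find the time 2 hours and 20 minutes after 10:20.
Total minutes: 10 x 60 + 20 + 2 x 60 + 20 = 760.
760 mod 720 = 40 minutes = 12:40.
Now compute the angle at 12:40:
Hour hand: 0 x 30 + 40 x 0.5 = 20 degrees
Minute hand: 40 x 6 = 240 degrees
Difference: |20 - 240| = 220 degrees
Smaller angle: 360 - 220 = 140 degrees

Final answer: 140 degrees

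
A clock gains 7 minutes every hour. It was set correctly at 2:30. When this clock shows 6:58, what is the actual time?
For every 60 true minutes, the faulty clock advances 67 minutes, so 1 faulty-clock minute corresponds to 60/67 true minutes.
From 2:30 to 6:58 on the faulty dial is 268 minutes.
True elapsed: 268 x 60/67 = 240 minutes = 4 hours.
True time: 2:30 + 4 hours = 6:30.

Final answer: 6:30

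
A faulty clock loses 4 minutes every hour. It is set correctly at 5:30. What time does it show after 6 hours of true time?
For every 60 true minutes, the faulty clock advances 60 - 4 = 56 minutes.
True elapsed: 6 hours = 360 minutes.
Faulty clock advances: 360 x 56/60 = 336 minutes (drift: 24 minutes behind).
Shown time: 5:30 + 336 minutes = 11:06.

Final answer: 11:06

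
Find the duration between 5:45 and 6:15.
From 5:45 to 6:15:
(6 x 60 + 15) - (5 x 60 + 45) = 375 - 345 = 30 minutes
= 30 minutes

Final answer: 30 minutes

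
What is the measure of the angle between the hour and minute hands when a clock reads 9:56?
Hour hand position: 9 x 30 + 56 x 0.5 = 298 degrees
Minute hand position: 56 x 6 = 336 degrees
Difference: |298 - 336| = 38 degrees
The angle between the hands is 38 degrees

Final answer: 38 degrees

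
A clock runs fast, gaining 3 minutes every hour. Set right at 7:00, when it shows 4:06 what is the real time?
For every 60 true minutes, the faulty clock advances 63 minutes, so 1 faulty-clock minute corresponds to 60/63 true minutes.
From 7:00 to 4:06 on the faulty dial is 546 minutes.
True elapsed: 546 x 60/63 = 520 minutes = 8 hours and 40 minutes.
True time: 7:00 + 8 hours and 40 minutes = 3:40.

Final answer: 3:40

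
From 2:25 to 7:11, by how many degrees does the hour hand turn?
The hour hand moves 0.5 degrees per minute.
Time elapsed: 7:11 - 2:25 = 286 minutes
Angular displacement: 286 x 0.5 = 143 degrees

Final answer: 143 degrees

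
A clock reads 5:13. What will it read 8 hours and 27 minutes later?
Starting time: 5:13
Adding 27 minutes to 13 minutes: 13 + 27 = 40 minutes
Adding 8 hours: 5 + 8 = 13 - 12 = 1
Final time: 1:40

Final answer: 1:40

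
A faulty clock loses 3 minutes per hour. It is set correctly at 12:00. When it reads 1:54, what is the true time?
For every 60 true minutes, the faulty clock advances 57 minutes, so 1 faulty-clock minute corresponds to 60/57 true minutes.
From 12:00 to 1:54 on the faulty dial is 114 minutes.
True elapsed: 114 x 60/57 = 120 minutes = 2 hours.
True time: 12:00 + 2 hours = 2:00.

Final answer: 2:00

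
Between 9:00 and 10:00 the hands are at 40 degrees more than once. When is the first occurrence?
At t minutes past 9:00, the hour hand is at 30 x 9 + 0.5t degrees and the minute hand is at 6t degrees.
The smaller angle between them is 40 degrees when |30H - 5.5t| = 40 or |30H - 5.5t| = 320.
With H = 9, solve 30 x 9 - 5.5t = +/- target for each target:
  t = (30 x 9 - 40) / 5.5 = 41.82
  t = (30 x 9 + 40) / 5.5 = 56.36
  t = (30 x 9 - 320) / 5.5 = -9.09 (outside (0, 60))
  t = (30 x 9 + 320) / 5.5 = 107.27 (outside (0, 60))
Valid solutions in (0, 60): {41.82, 56.36} minutes.
The first occurrence is t = 41.82 minutes.
The hands form a 40-degree angle at 41.82 minutes past 9:00.

Final answer: 41.82 minutes past 9:00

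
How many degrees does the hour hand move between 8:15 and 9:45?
The hour hand moves 0.5 degrees per minute.
Time elapsed: 9:45 - 8:15 = 90 minutes
Angular displacement: 90 x 0.5 = 45 degrees

Final answer: 45 degrees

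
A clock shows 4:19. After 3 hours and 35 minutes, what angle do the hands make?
First find the time 3 hours and 35 minutes after 4:19.
Total minutes: 4 x 60 + 19 + 3 x 60 + 35 = 474.
474 mod 720 = 474 minutes = 7:54.
Now compute the angle at 7:54:
Hour hand: 7 x 30 + 54 x 0.5 = 237 degrees
Minute hand: 54 x 6 = 324 degrees
Difference: |237 - 324| = 87 degrees
The angle is 87 degrees

Final answer: 87 degrees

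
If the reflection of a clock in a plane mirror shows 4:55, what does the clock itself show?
Reflection across the vertical (12-6) axis maps a hand at angle A degrees to (360 - A) degrees, which sends a reading of T minutes past 12:00 to (720 - T) minutes past 12:00.
Mirror reads 4:55 = 295 minutes past 12:00.
Actual time: (720 - 295) mod 720 = 425 minutes = 7:05.

Final answer: 7:05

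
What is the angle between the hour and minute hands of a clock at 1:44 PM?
Hour hand position: 1 x 30 + 44 x 0.5 = 52 degrees
Minute hand position: 44 x 6 = 264 degrees
Difference: |52 - 264| = 212 degrees
Since 212 > 180, the smaller angle is 360 - 212 = 148 degrees

Final answer: 148 degrees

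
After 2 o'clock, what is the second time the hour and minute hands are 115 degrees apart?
At t minutes past 2:00, the hour hand is at 30 x 2 + 0.5t degrees and the minute hand is at 6t degrees.
The smaller angle between them is 115 degrees when |30H - 5.5t| = 115 or |30H - 5.5t| = 245.
With H = 2, solve 30 x 2 - 5.5t = +/- target for each target:
  t = (30 x 2 - 115) / 5.5 = -10 (outside (0, 60))
  t = (30 x 2 + 115) / 5.5 = 31.82
  t = (30 x 2 - 245) / 5.5 = -33.64 (outside (0, 60))
  t = (30 x 2 + 245) / 5.5 = 55.45
Valid solutions in (0, 60): {31.82, 55.45} minutes.
The second occurrence is t = 55.45 minutes.
The hands form a 115-degree angle at 55.45 minutes past 2:00.

Final answer: 55.45 minutes past 2:00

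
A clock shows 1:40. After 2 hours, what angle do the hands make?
First find the time 2 hours after 1:40.
Total minutes: 1 x 60 + 40 + 2 x 60 + 0 = 220.
220 mod 720 = 220 minutes = 3:40.
Now compute the angle at 3:40:
Hour hand: 3 x 30 + 40 x 0.5 = 110 degrees
Minute hand: 40 x 6 = 240 degrees
Difference: |110 - 240| = 130 degrees
The angle is 130 degrees

Final answer: 130 degrees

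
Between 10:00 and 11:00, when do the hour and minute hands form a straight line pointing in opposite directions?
For hands to be 180 degrees apart: |30H - 5.5t| = 180
With H = 10: t = (30 x 10 + 180)/5.5 = 87.27 or t = (30 x 10 - 180)/5.5 = 21.82
First valid solution (0 < t < 60): t = 21.82 minutes
The hands are opposite at 21.82 minutes past 10:00.

Final answer: 21.82 minutes past 10:00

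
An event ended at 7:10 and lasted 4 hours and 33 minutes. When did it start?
Starting time: 7:10 = 430 total minutes past 12:00
Subtracting: 4 hours and 33 minutes = 273 minutes
430 - 273 = 157 minutes
= 2 hours and 37 minutes past 12:00 = 2:37

Final answer: 2:37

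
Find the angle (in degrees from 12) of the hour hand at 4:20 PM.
The hour hand moves 30 degrees per hour and 0.5 degrees per minute.
At 4:20: (4) x 30 + 20 x 0.5 = 120 + 10 = 130 degrees

Final answer: 130 degrees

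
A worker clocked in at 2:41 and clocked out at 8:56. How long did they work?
From 2:41 to 8:56:
(8 x 60 + 56) - (2 x 60 + 41) = 536 - 161 = 375 minutes
= 6 hours and 15 minutes

Final answer: 6 hours and 15 minutes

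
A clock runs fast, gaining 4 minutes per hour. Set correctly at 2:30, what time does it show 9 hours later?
For every 60 true minutes, the faulty clock advances 60 + 4 = 64 minutes.
True elapsed: 9 hours = 540 minutes.
Faulty clock advances: 540 x 64/60 = 576 minutes (drift: 36 minutes ahead).
Shown time: 2:30 + 576 minutes = 12:06.

Final answer: 12:06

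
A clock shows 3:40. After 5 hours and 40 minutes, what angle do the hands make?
First find the time 5 hours and 40 minutes after 3:40.
Total minutes: 3 x 60 + 40 + 5 x 60 + 40 = 560.
560 mod 720 = 560 minutes = 9:20.
Now compute the angle at 9:20:
Hour hand: 9 x 30 + 20 x 0.5 = 280 degrees
Minute hand: 20 x 6 = 120 degrees
Difference: |280 - 120| = 160 degrees
The angle is 160 degrees

Final answer: 160 degrees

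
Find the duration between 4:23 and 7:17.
From 4:23 to 7:17:
(7 x 60 + 17) - (4 x 60 + 23) = 437 - 263 = 174 minutes
= 2 hours and 54 minutes

Final answer: 2 hours and 54 minutes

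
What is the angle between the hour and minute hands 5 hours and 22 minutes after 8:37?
First find the time 5 hours and 22 minutes after 8:37.
Total minutes: 8 x 60 + 37 + 5 x 60 + 22 = 839.
839 mod 720 = 119 minutes = 1:59.
Now compute the angle at 1:59:
Hour hand: 1 x 30 + 59 x 0.5 = 59.5 degrees
Minute hand: 59 x 6 = 354 degrees
Difference: |59.5 - 354| = 294.5 degrees
Smaller angle: 360 - 294.5 = 65.5 degrees

Final answer: 65.5 degrees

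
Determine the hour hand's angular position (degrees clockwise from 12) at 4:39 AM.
The hour hand moves 30 degrees per hour and 0.5 degrees per minute.
At 4:39: (4) x 30 + 39 x 0.5 = 120 + 19.5 = 139.5 degrees

Final answer: 139.5 degrees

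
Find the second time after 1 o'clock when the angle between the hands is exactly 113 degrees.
At t minutes past 1:00, the hour hand is at 30 x 1 + 0.5t degrees and the minute hand is at 6t degrees.
The smaller angle between them is 113 degrees when |30H - 5.5t| = 113 or |30H - 5.5t| = 247.
With H = 1, solve 30 x 1 - 5.5t = +/- target for each target:
  t = (30 x 1 - 113) / 5.5 = -15.09 (outside (0, 60))
  t = (30 x 1 + 113) / 5.5 = 26
  t = (30 x 1 - 247) / 5.5 = -39.45 (outside (0, 60))
  t = (30 x 1 + 247) / 5.5 = 50.36
Valid solutions in (0, 60): {26, 50.36} minutes.
The second occurrence is t = 50.36 minutes.
The hands form a 113-degree angle at 50.36 minutes past 1:00.

Final answer: 50.36 minutes past 1:00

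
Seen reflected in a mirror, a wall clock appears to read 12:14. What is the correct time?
Reflection across the vertical (12-6) axis maps a hand at angle A degrees to (360 - A) degrees, which sends a reading of T minutes past 12:00 to (720 - T) minutes past 12:00.
Mirror reads 12:14 = 14 minutes past 12:00.
Actual time: (720 - 14) mod 720 = 706 minutes = 11:46.

Final answer: 11:46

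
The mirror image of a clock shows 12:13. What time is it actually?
Reflection across the vertical (12-6) axis maps a hand at angle A degrees to (360 - A) degrees, which sends a reading of T minutes past 12:00 to (720 - T) minutes past 12:00.
Mirror reads 12:13 = 13 minutes past 12:00.
Actual time: (720 - 13) mod 720 = 707 minutes = 11:47.

Final answer: 11:47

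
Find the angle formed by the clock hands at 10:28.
Hour hand position: 10 x 30 + 28 x 0.5 = 314 degrees
Minute hand position: 28 x 6 = 168 degrees
Difference: |314 - 168| = 146 degrees
The angle between the hands is 146 degrees

Final answer: 146 degrees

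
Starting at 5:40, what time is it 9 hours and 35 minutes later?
Starting time: 5:40
Adding 35 minutes to 40 minutes: 40 + 35 = 75 minutes = 1 hour and 15 minutes
Adding 9 hours: 5 + 9 + 1 (carry) = 15 - 12 = 3
Final time: 3:15

Final answer: 3:15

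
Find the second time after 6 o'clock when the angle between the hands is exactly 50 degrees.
At t minutes past 6:00, the hour hand is at 30 x 6 + 0.5t degrees and the minute hand is at 6t degrees.
The smaller angle between them is 50 degrees when |30H - 5.5t| = 50 or |30H - 5.5t| = 310.
With H = 6, solve 30 x 6 - 5.5t = +/- target for each target:
  t = (30 x 6 - 50) / 5.5 = 23.64
  t = (30 x 6 + 50) / 5.5 = 41.82
  t = (30 x 6 - 310) / 5.5 = -23.64 (outside (0, 60))
  t = (30 x 6 + 310) / 5.5 = 89.09 (outside (0, 60))
Valid solutions in (0, 60): {23.64, 41.82} minutes.
The second occurrence is t = 41.82 minutes.
The hands form a 50-degree angle at 41.82 minutes past 6:00.

Final answer: 41.82 minutes past 6:00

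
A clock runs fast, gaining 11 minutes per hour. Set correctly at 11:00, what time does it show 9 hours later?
For every 60 true minutes, the faulty clock advances 60 + 11 = 71 minutes.
True elapsed: 9 hours = 540 minutes.
Faulty clock advances: 540 x 71/60 = 639 minutes (drift: 99 minutes ahead).
Shown time: 11:00 + 639 minutes = 9:39.

Final answer: 9:39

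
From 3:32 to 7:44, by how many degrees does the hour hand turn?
The hour hand moves 0.5 degrees per minute.
Time elapsed: 7:44 - 3:32 = 252 minutes
Angular displacement: 252 x 0.5 = 126 degrees

Final answer: 126 degrees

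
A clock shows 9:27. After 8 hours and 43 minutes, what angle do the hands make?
First find the time 8 hours and 43 minutes after 9:27.
Total minutes: 9 x 60 + 27 + 8 x 60 + 43 = 1090.
1090 mod 720 = 370 minutes = 6:10.
Now compute the angle at 6:10:
Hour hand: 6 x 30 + 10 x 0.5 = 185 degrees
Minute hand: 10 x 6 = 60 degrees
Difference: |185 - 60| = 125 degrees
The angle is 125 degrees

Final answer: 125 degrees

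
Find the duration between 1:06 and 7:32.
From 1:06 to 7:32:
(7 x 60 + 32) - (1 x 60 + 6) = 452 - 66 = 386 minutes
= 6 hours and 26 minutes

Final answer: 6 hours and 26 minutes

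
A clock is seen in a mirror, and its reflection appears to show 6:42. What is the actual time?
Reflection across the vertical (12-6) axis maps a hand at angle A degrees to (360 - A) degrees, which sends a reading of T minutes past 12:00 to (720 - T) minutes past 12:00.
Mirror reads 6:42 = 402 minutes past 12:00.
Actual time: (720 - 402) mod 720 = 318 minutes = 5:18.

Final answer: 5:18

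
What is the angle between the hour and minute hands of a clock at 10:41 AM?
Hour hand position: 10 x 30 + 41 x 0.5 = 320.5 degrees
Minute hand position: 41 x 6 = 246 degrees
Difference: |320.5 - 246| = 74.5 degrees
The angle between the hands is 74.5 degrees

Final answer: 74.5 degrees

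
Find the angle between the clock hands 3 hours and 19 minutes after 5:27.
First find the time 3 hours and 19 minutes after 5:27.
Total minutes: 5 x 60 + 27 + 3 x 60 + 19 = 526.
526 mod 720 = 526 minutes = 8:46.
Now compute the angle at 8:46:
Hour hand: 8 x 30 + 46 x 0.5 = 263 degrees
Minute hand: 46 x 6 = 276 degrees
Difference: |263 - 276| = 13 degrees
The angle is 13 degrees

Final answer: 13 degrees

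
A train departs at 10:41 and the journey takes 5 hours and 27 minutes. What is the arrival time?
Starting time: 10:41
Adding 27 minutes to 41 minutes: 41 + 27 = 68 minutes = 1 hour and 8 minutes
Adding 5 hours: 10 + 5 + 1 (carry) = 16 - 12 = 4
Final time: 4:08

Final answer: 4:08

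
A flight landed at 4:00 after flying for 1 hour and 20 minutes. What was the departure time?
Starting time: 4:00 = 240 total minutes past 12:00
Subtracting: 1 hour and 20 minutes = 80 minutes
240 - 80 = 160 minutes
= 2 hours and 40 minutes past 12:00 = 2:40

Final answer: 2:40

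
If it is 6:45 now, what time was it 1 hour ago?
Starting time: 6:45 = 405 total minutes past 12:00
Subtracting: 1 hour = 60 minutes
405 - 60 = 345 minutes
= 5 hours and 45 minutes past 12:00 = 5:45

Final answer: 5:45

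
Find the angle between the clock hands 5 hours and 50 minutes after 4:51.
First find the time 5 hours and 50 minutes after 4:51.
Total minutes: 4 x 60 + 51 + 5 x 60 + 50 = 641.
641 mod 720 = 641 minutes = 10:41.
Now compute the angle at 10:41:
Hour hand: 10 x 30 + 41 x 0.5 = 320.5 degrees
Minute hand: 41 x 6 = 246 degrees
Difference: |320.5 - 246| = 74.5 degrees
The angle is 74.5 degrees

Final answer: 74.5 degrees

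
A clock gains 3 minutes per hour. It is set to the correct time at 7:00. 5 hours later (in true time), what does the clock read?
For every 60 true minutes, the faulty clock advances 60 + 3 = 63 minutes.
True elapsed: 5 hours = 300 minutes.
Faulty clock advances: 300 x 63/60 = 315 minutes (drift: 15 minutes ahead).
Shown time: 7:00 + 315 minutes = 12:15.

Final answer: 12:15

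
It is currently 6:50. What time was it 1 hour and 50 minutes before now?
Starting time: 6:50 = 410 total minutes past 12:00
Subtracting: 1 hour and 50 minutes = 110 minutes
410 - 110 = 300 minutes
= 5 hours past 12:00 = 5:00

Final answer: 5:00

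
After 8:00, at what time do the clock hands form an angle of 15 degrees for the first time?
At t minutes past 8:00, the hour hand is at 30 x 8 + 0.5t degrees and the minute hand is at 6t degrees.
The smaller angle between them is 15 degrees when |30H - 5.5t| = 15 or |30H - 5.5t| = 345.
With H = 8, solve 30 x 8 - 5.5t = +/- target for each target:
  t = (30 x 8 - 15) / 5.5 = 40.91
  t = (30 x 8 + 15) / 5.5 = 46.36
  t = (30 x 8 - 345) / 5.5 = -19.09 (outside (0, 60))
  t = (30 x 8 + 345) / 5.5 = 106.36 (outside (0, 60))
Valid solutions in (0, 60): {40.91, 46.36} minutes.
The first occurrence is t = 40.91 minutes.
The hands form a 15-degree angle at 40.91 minutes past 8:00.

Final answer: 40.91 minutes past 8:00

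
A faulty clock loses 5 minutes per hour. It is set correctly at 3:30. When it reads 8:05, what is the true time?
For every 60 true minutes, the faulty clock advances 55 minutes, so 1 faulty-clock minute corresponds to 60/55 true minutes.
From 3:30 to 8:05 on the faulty dial is 275 minutes.
True elapsed: 275 x 60/55 = 300 minutes = 5 hours.
True time: 3:30 + 5 hours = 8:30.

Final answer: 8:30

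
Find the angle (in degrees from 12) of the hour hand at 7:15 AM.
The hour hand moves 30 degrees per hour and 0.5 degrees per minute.
At 7:15: (7) x 30 + 15 x 0.5 = 210 + 7.5 = 217.5 degrees

Final answer: 217.5 degrees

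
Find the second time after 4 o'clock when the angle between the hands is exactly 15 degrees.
At t minutes past 4:00, the hour hand is at 30 x 4 + 0.5t degrees and the minute hand is at 6t degrees.
The smaller angle between them is 15 degrees when |30H - 5.5t| = 15 or |30H - 5.5t| = 345.
With H = 4, solve 30 x 4 - 5.5t = +/- target for each target:
  t = (30 x 4 - 15) / 5.5 = 19.09
  t = (30 x 4 + 15) / 5.5 = 24.55
  t = (30 x 4 - 345) / 5.5 = -40.91 (outside (0, 60))
  t = (30 x 4 + 345) / 5.5 = 84.55 (outside (0, 60))
Valid solutions in (0, 60): {19.09, 24.55} minutes.
The second occurrence is t = 24.55 minutes.
The hands form a 15-degree angle at 24.55 minutes past 4:00.

Final answer: 24.55 minutes past 4:00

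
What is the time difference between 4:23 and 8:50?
From 4:23 to 8:50:
(8 x 60 + 50) - (4 x 60 + 23) = 530 - 263 = 267 minutes
= 4 hours and 27 minutes

Final answer: 4 hours and 27 minutes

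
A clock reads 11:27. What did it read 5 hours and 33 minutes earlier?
Starting time: 11:27 = 687 total minutes past 12:00
Subtracting: 5 hours and 33 minutes = 333 minutes
687 - 333 = 354 minutes
= 5 hours and 54 minutes past 12:00 = 5:54

Final answer: 5:54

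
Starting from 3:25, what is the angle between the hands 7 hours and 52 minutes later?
First find the time 7 hours and 52 minutes after 3:25.
Total minutes: 3 x 60 + 25 + 7 x 60 + 52 = 677.
677 mod 720 = 677 minutes = 11:17.
Now compute the angle at 11:17:
Hour hand: 11 x 30 + 17 x 0.5 = 338.5 degrees
Minute hand: 17 x 6 = 102 degrees
Difference: |338.5 - 102| = 236.5 degrees
Smaller angle: 360 - 236.5 = 123.5 degrees

Final answer: 123.5 degrees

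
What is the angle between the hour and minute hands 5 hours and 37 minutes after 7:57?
First find the time 5 hours and 37 minutes after 7:57.
Total minutes: 7 x 60 + 57 + 5 x 60 + 37 = 814.
814 mod 720 = 94 minutes = 1:34.
Now compute the angle at 1:34:
Hour hand: 1 x 30 + 34 x 0.5 = 47 degrees
Minute hand: 34 x 6 = 204 degrees
Difference: |47 - 204| = 157 degrees
The angle is 157 degrees

Final answer: 157 degrees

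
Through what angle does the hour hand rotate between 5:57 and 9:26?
The hour hand moves 0.5 degrees per minute.
Time elapsed: 9:26 - 5:57 = 209 minutes
Angular displacement: 209 x 0.5 = 104.5 degrees

Final answer: 104.5 degrees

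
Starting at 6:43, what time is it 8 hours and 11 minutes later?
Starting time: 6:43
Adding 11 minutes to 43 minutes: 43 + 11 = 54 minutes
Adding 8 hours: 6 + 8 = 14 - 12 = 2
Final time: 2:54

Final answer: 2:54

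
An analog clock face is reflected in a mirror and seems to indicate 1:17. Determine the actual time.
Reflection across the vertical (12-6) axis maps a hand at angle A degrees to (360 - A) degrees, which sends a reading of T minutes past 12:00 to (720 - T) minutes past 12:00.
Mirror reads 1:17 = 77 minutes past 12:00.
Actual time: (720 - 77) mod 720 = 643 minutes = 10:43.

Final answer: 10:43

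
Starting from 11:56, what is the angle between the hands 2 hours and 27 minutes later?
First find the time 2 hours and 27 minutes after 11:56.
Total minutes: 11 x 60 + 56 + 2 x 60 + 27 = 863.
863 mod 720 = 143 minutes = 2:23.
Now compute the angle at 2:23:
Hour hand: 2 x 30 + 23 x 0.5 = 71.5 degrees
Minute hand: 23 x 6 = 138 degrees
Difference: |71.5 - 138| = 66.5 degrees
The angle is 66.5 degrees

Final answer: 66.5 degrees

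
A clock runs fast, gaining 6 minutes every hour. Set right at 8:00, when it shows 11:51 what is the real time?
For every 60 true minutes, the faulty clock advances 66 minutes, so 1 faulty-clock minute corresponds to 60/66 true minutes.
From 8:00 to 11:51 on the faulty dial is 231 minutes.
True elapsed: 231 x 60/66 = 210 minutes = 3 hours and 30 minutes.
True time: 8:00 + 3 hours and 30 minutes = 11:30.

Final answer: 11:30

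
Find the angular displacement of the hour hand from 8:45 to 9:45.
The hour hand moves 0.5 degrees per minute.
Time elapsed: 9:45 - 8:45 = 60 minutes
Angular displacement: 60 x 0.5 = 30 degrees

Final answer: 30 degrees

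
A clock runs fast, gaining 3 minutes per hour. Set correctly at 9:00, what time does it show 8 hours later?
For every 60 true minutes, the faulty clock advances 60 + 3 = 63 minutes.
True elapsed: 8 hours = 480 minutes.
Faulty clock advances: 480 x 63/60 = 504 minutes (drift: 24 minutes ahead).
Shown time: 9:00 + 504 minutes = 5:24.

Final answer: 5:24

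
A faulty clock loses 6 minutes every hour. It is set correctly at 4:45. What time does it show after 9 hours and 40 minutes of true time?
For every 60 true minutes, the faulty clock advances 60 - 6 = 54 minutes.
True elapsed: 9 hours and 40 minutes = 580 minutes.
Faulty clock advances: 580 x 54/60 = 522 minutes (drift: 58 minutes behind).
Shown time: 4:45 + 522 minutes = 1:27.

Final answer: 1:27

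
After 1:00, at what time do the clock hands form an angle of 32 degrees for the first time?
At t minutes past 1:00, the hour hand is at 30 x 1 + 0.5t degrees and the minute hand is at 6t degrees.
The smaller angle between them is 32 degrees when |30H - 5.5t| = 32 or |30H - 5.5t| = 328.
With H = 1, solve 30 x 1 - 5.5t = +/- target for each target:
  t = (30 x 1 - 32) / 5.5 = -0.36 (outside (0, 60))
  t = (30 x 1 + 32) / 5.5 = 11.27
  t = (30 x 1 - 328) / 5.5 = -54.18 (outside (0, 60))
  t = (30 x 1 + 328) / 5.5 = 65.09 (outside (0, 60))
Valid solutions in (0, 60): {11.27} minutes.
The first occurrence is t = 11.27 minutes.
The hands form a 32-degree angle at 11.27 minutes past 1:00.

Final answer: 11.27 minutes past 1:00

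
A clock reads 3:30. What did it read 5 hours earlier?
Starting time: 3:30 = 210 total minutes past 12:00
Subtracting: 5 hours = 300 minutes
210 - 300 = -90 (negative, add 12 hours = 720) = 630 minutes
= 10 hours and 30 minutes past 12:00 = 10:30

Final answer: 10:30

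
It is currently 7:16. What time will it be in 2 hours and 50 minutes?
Starting time: 7:16
Adding 50 minutes to 16 minutes: 16 + 50 = 66 minutes = 1 hour and 6 minutes
Adding 2 hours: 7 + 2 + 1 (carry) = 10
Final time: 10:06

Final answer: 10:06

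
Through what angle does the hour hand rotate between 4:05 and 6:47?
The hour hand moves 0.5 degrees per minute.
Time elapsed: 6:47 - 4:05 = 162 minutes
Angular displacement: 162 x 0.5 = 81 degrees

Final answer: 81 degrees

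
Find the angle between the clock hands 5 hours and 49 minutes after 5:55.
First find the time 5 hours and 49 minutes after 5:55.
Total minutes: 5 x 60 + 55 + 5 x 60 + 49 = 704.
704 mod 720 = 704 minutes = 11:44.
Now compute the angle at 11:44:
Hour hand: 11 x 30 + 44 x 0.5 = 352 degrees
Minute hand: 44 x 6 = 264 degrees
Difference: |352 - 264| = 88 degrees
The angle is 88 degrees

Final answer: 88 degrees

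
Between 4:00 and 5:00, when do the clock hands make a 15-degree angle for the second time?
At t minutes past 4:00, the hour hand is at 30 x 4 + 0.5t degrees and the minute hand is at 6t degrees.
The smaller angle between them is 15 degrees when |30H - 5.5t| = 15 or |30H - 5.5t| = 345.
With H = 4, solve 30 x 4 - 5.5t = +/- target for each target:
  t = (30 x 4 - 15) / 5.5 = 19.09
  t = (30 x 4 + 15) / 5.5 = 24.55
  t = (30 x 4 - 345) / 5.5 = -40.91 (outside (0, 60))
  t = (30 x 4 + 345) / 5.5 = 84.55 (outside (0, 60))
Valid solutions in (0, 60): {19.09, 24.55} minutes.
The second occurrence is t = 24.55 minutes.
The hands form a 15-degree angle at 24.55 minutes past 4:00.

Final answer: 24.55 minutes past 4:00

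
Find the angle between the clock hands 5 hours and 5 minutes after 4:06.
First find the time 5 hours and 5 minutes after 4:06.
Total minutes: 4 x 60 + 6 + 5 x 60 + 5 = 551.
551 mod 720 = 551 minutes = 9:11.
Now compute the angle at 9:11:
Hour hand: 9 x 30 + 11 x 0.5 = 275.5 degrees
Minute hand: 11 x 6 = 66 degrees
Difference: |275.5 - 66| = 209.5 degrees
Smaller angle: 360 - 209.5 = 150.5 degrees

Final answer: 150.5 degrees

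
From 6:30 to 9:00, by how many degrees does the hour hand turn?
The hour hand moves 0.5 degrees per minute.
Time elapsed: 9:00 - 6:30 = 150 minutes
Angular displacement: 150 x 0.5 = 75 degrees

Final answer: 75 degrees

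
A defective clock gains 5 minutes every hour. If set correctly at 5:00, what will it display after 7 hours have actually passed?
For every 60 true minutes, the faulty clock advances 60 + 5 = 65 minutes.
True elapsed: 7 hours = 420 minutes.
Faulty clock advances: 420 x 65/60 = 455 minutes (drift: 35 minutes ahead).
Shown time: 5:00 + 455 minutes = 12:35.

Final answer: 12:35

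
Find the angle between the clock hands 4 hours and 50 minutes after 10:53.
First find the time 4 hours and 50 minutes after 10:53.
Total minutes: 10 x 60 + 53 + 4 x 60 + 50 = 943.
943 mod 720 = 223 minutes = 3:43.
Now compute the angle at 3:43:
Hour hand: 3 x 30 + 43 x 0.5 = 111.5 degrees
Minute hand: 43 x 6 = 258 degrees
Difference: |111.5 - 258| = 146.5 degrees
The angle is 146.5 degrees

Final answer: 146.5 degrees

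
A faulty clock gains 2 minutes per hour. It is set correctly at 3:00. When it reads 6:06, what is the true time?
For every 60 true minutes, the faulty clock advances 62 minutes, so 1 faulty-clock minute corresponds to 60/62 true minutes.
From 3:00 to 6:06 on the faulty dial is 186 minutes.
True elapsed: 186 x 60/62 = 180 minutes = 3 hours.
True time: 3:00 + 3 hours = 6:00.

Final answer: 6:00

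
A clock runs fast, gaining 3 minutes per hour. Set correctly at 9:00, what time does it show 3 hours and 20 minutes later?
For every 60 true minutes, the faulty clock advances 60 + 3 = 63 minutes.
True elapsed: 3 hours and 20 minutes = 200 minutes.
Faulty clock advances: 200 x 63/60 = 210 minutes (drift: 10 minutes ahead).
Shown time: 9:00 + 210 minutes = 12:30.

Final answer: 12:30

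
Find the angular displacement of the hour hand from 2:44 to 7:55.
The hour hand moves 0.5 degrees per minute.
Time elapsed: 7:55 - 2:44 = 311 minutes
Angular displacement: 311 x 0.5 = 155.5 degrees

Final answer: 155.5 degrees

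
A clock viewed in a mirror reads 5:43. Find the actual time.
Reflection across the vertical (12-6) axis maps a hand at angle A degrees to (360 - A) degrees, which sends a reading of T minutes past 12:00 to (720 - T) minutes past 12:00.
Mirror reads 5:43 = 343 minutes past 12:00.
Actual time: (720 - 343) mod 720 = 377 minutes = 6:17.

Final answer: 6:17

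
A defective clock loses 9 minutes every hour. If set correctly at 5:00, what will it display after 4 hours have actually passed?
For every 60 true minutes, the faulty clock advances 60 - 9 = 51 minutes.
True elapsed: 4 hours = 240 minutes.
Faulty clock advances: 240 x 51/60 = 204 minutes (drift: 36 minutes behind).
Shown time: 5:00 + 204 minutes = 8:24.

Final answer: 8:24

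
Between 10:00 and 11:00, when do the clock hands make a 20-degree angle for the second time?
At t minutes past 10:00, the hour hand is at 30 x 10 + 0.5t degrees and the minute hand is at 6t degrees.
The smaller angle between them is 20 degrees when |30H - 5.5t| = 20 or |30H - 5.5t| = 340.
With H = 10, solve 30 x 10 - 5.5t = +/- target for each target:
  t = (30 x 10 - 20) / 5.5 = 50.91
  t = (30 x 10 + 20) / 5.5 = 58.18
  t = (30 x 10 - 340) / 5.5 = -7.27 (outside (0, 60))
  t = (30 x 10 + 340) / 5.5 = 116.36 (outside (0, 60))
Valid solutions in (0, 60): {50.91, 58.18} minutes.
The second occurrence is t = 58.18 minutes.
The hands form a 20-degree angle at 58.18 minutes past 10:00.

Final answer: 58.18 minutes past 10:00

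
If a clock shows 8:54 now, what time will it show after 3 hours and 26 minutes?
Starting time: 8:54
Adding 26 minutes to 54 minutes: 54 + 26 = 80 minutes = 1 hour and 20 minutes
Adding 3 hours: 8 + 3 + 1 (carry) = 12
Final time: 12:20

Final answer: 12:20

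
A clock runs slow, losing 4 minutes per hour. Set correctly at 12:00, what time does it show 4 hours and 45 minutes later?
For every 60 true minutes, the faulty clock advances 60 - 4 = 56 minutes.
True elapsed: 4 hours and 45 minutes = 285 minutes.
Faulty clock advances: 285 x 56/60 = 266 minutes (drift: 19 minutes behind).
Shown time: 12:00 + 266 minutes = 4:26.

Final answer: 4:26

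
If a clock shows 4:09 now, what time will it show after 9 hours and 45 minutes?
Starting time: 4:09
Adding 45 minutes to 9 minutes: 9 + 45 = 54 minutes
Adding 9 hours: 4 + 9 = 13 - 12 = 1
Final time: 1:54

Final answer: 1:54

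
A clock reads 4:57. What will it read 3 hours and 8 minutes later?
Starting time: 4:57
Adding 8 minutes to 57 minutes: 57 + 8 = 65 minutes = 1 hour and 5 minutes
Adding 3 hours: 4 + 3 + 1 (carry) = 8
Final time: 8:05

Final answer: 8:05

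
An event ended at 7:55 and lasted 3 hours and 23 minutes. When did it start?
Starting time: 7:55 = 475 total minutes past 12:00
Subtracting: 3 hours and 23 minutes = 203 minutes
475 - 203 = 272 minutes
= 4 hours and 32 minutes past 12:00 = 4:32

Final answer: 4:32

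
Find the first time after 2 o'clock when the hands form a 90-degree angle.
At t minutes past 2:00, the hour hand is at 30 x 2 + 0.5t degrees and the minute hand is at 6t degrees.
The smaller angle between them is 90 degrees when |30H - 5.5t| = 90 or |30H - 5.5t| = 270.
With H = 2, solve 30 x 2 - 5.5t = +/- target for each target:
  t = (30 x 2 - 90) / 5.5 = -5.45 (outside (0, 60))
  t = (30 x 2 + 90) / 5.5 = 27.27
  t = (30 x 2 - 270) / 5.5 = -38.18 (outside (0, 60))
  t = (30 x 2 + 270) / 5.5 = 60 (outside (0, 60))
Valid solutions in (0, 60): {27.27} minutes.
First occurrence: t = 27.27 minutes.
The hands are at right angles at 27.27 minutes past 2:00.

Final answer: 27.27 minutes past 2:00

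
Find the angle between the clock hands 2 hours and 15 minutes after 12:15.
First find the time 2 hours and 15 minutes after 12:15.
Total minutes: 12 x 60 + 15 + 2 x 60 + 15 = 870.
870 mod 720 = 150 minutes = 2:30.
Now compute the angle at 2:30:
Hour hand: 2 x 30 + 30 x 0.5 = 75 degrees
Minute hand: 30 x 6 = 180 degrees
Difference: |75 - 180| = 105 degrees
The angle is 105 degrees

Final answer: 105 degrees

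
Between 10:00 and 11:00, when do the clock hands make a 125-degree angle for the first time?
At t minutes past 10:00, the hour hand is at 30 x 10 + 0.5t degrees and the minute hand is at 6t degrees.
The smaller angle between them is 125 degrees when |30H - 5.5t| = 125 or |30H - 5.5t| = 235.
With H = 10, solve 30 x 10 - 5.5t = +/- target for each target:
  t = (30 x 10 - 125) / 5.5 = 31.82
  t = (30 x 10 + 125) / 5.5 = 77.27 (outside (0, 60))
  t = (30 x 10 - 235) / 5.5 = 11.82
  t = (30 x 10 + 235) / 5.5 = 97.27 (outside (0, 60))
Valid solutions in (0, 60): {11.82, 31.82} minutes.
The first occurrence is t = 11.82 minutes.
The hands form a 125-degree angle at 11.82 minutes past 10:00.

Final answer: 11.82 minutes past 10:00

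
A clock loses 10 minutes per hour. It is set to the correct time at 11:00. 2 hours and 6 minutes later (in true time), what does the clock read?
For every 60 true minutes, the faulty clock advances 60 - 10 = 50 minutes.
True elapsed: 2 hours and 6 minutes = 126 minutes.
Faulty clock advances: 126 x 50/60 = 105 minutes (drift: 21 minutes behind).
Shown time: 11:00 + 105 minutes = 12:45.

Final answer: 12:45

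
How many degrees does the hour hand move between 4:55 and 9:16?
The hour hand moves 0.5 degrees per minute.
Time elapsed: 9:16 - 4:55 = 261 minutes
Angular displacement: 261 x 0.5 = 130.5 degrees

Final answer: 130.5 degrees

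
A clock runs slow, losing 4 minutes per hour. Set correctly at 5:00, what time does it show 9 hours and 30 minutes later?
For every 60 true minutes, the faulty clock advances 60 - 4 = 56 minutes.
True elapsed: 9 hours and 30 minutes = 570 minutes.
Faulty clock advances: 570 x 56/60 = 532 minutes (drift: 38 minutes behind).
Shown time: 5:00 + 532 minutes = 1:52.

Final answer: 1:52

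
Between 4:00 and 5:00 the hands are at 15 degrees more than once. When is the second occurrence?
At t minutes past 4:00, the hour hand is at 30 x 4 + 0.5t degrees and the minute hand is at 6t degrees.
The smaller angle between them is 15 degrees when |30H - 5.5t| = 15 or |30H - 5.5t| = 345.
With H = 4, solve 30 x 4 - 5.5t = +/- target for each target:
  t = (30 x 4 - 15) / 5.5 = 19.09
  t = (30 x 4 + 15) / 5.5 = 24.55
  t = (30 x 4 - 345) / 5.5 = -40.91 (outside (0, 60))
  t = (30 x 4 + 345) / 5.5 = 84.55 (outside (0, 60))
Valid solutions in (0, 60): {19.09, 24.55} minutes.
The second occurrence is t = 24.55 minutes.
The hands form a 15-degree angle at 24.55 minutes past 4:00.

Final answer: 24.55 minutes past 4:00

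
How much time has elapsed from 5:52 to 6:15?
From 5:52 to 6:15:
(6 x 60 + 15) - (5 x 60 + 52) = 375 - 352 = 23 minutes
= 23 minutes

Final answer: 23 minutes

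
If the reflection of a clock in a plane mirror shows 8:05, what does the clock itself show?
Reflection across the vertical (12-6) axis maps a hand at angle A degrees to (360 - A) degrees, which sends a reading of T minutes past 12:00 to (720 - T) minutes past 12:00.
Mirror reads 8:05 = 485 minutes past 12:00.
Actual time: (720 - 485) mod 720 = 235 minutes = 3:55.

Final answer: 3:55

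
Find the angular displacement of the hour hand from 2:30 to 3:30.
The hour hand moves 0.5 degrees per minute.
Time elapsed: 3:30 - 2:30 = 60 minutes
Angular displacement: 60 x 0.5 = 30 degrees

Final answer: 30 degrees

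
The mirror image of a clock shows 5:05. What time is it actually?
Reflection across the vertical (12-6) axis maps a hand at angle A degrees to (360 - A) degrees, which sends a reading of T minutes past 12:00 to (720 - T) minutes past 12:00.
Mirror reads 5:05 = 305 minutes past 12:00.
Actual time: (720 - 305) mod 720 = 415 minutes = 6:55.

Final answer: 6:55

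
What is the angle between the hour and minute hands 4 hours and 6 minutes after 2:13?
First find the time 4 hours and 6 minutes after 2:13.
Total minutes: 2 x 60 + 13 + 4 x 60 + 6 = 379.
379 mod 720 = 379 minutes = 6:19.
Now compute the angle at 6:19:
Hour hand: 6 x 30 + 19 x 0.5 = 189.5 degrees
Minute hand: 19 x 6 = 114 degrees
Difference: |189.5 - 114| = 75.5 degrees
The angle is 75.5 degrees

Final answer: 75.5 degrees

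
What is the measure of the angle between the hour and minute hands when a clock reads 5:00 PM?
Hour hand position: 5 x 30 + 0 x 0.5 = 150 degrees
Minute hand position: 0 x 6 = 0 degrees
Difference: |150 - 0| = 150 degrees
The angle between the hands is 150 degrees

Final answer: 150 degrees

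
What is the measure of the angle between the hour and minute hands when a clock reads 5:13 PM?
Hour hand position: 5 x 30 + 13 x 0.5 = 156.5 degrees
Minute hand position: 13 x 6 = 78 degrees
Difference: |156.5 - 78| = 78.5 degrees
The angle between the hands is 78.5 degrees

Final answer: 78.5 degrees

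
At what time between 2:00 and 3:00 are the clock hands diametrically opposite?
For hands to be 180 degrees apart: |30H - 5.5t| = 180
With H = 2: t = (30 x 2 + 180)/5.5 = 43.64 or t = (30 x 2 - 180)/5.5 = -21.82
First valid solution (0 < t < 60): t = 43.64 minutes
The hands are opposite at 43.64 minutes past 2:00.

Final answer: 43.64 minutes past 2:00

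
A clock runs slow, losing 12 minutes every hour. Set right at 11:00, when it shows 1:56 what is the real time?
For every 60 true minutes, the faulty clock advances 48 minutes, so 1 faulty-clock minute corresponds to 60/48 true minutes.
From 11:00 to 1:56 on the faulty dial is 176 minutes.
True elapsed: 176 x 60/48 = 220 minutes = 3 hours and 40 minutes.
True time: 11:00 + 3 hours and 40 minutes = 2:40.

Final answer: 2:40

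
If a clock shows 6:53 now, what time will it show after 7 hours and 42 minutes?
Starting time: 6:53
Adding 42 minutes to 53 minutes: 53 + 42 = 95 minutes = 1 hour and 35 minutes
Adding 7 hours: 6 + 7 + 1 (carry) = 14 - 12 = 2
Final time: 2:35

Final answer: 2:35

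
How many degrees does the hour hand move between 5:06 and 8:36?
The hour hand moves 0.5 degrees per minute.
Time elapsed: 8:36 - 5:06 = 210 minutes
Angular displacement: 210 x 0.5 = 105 degrees

Final answer: 105 degrees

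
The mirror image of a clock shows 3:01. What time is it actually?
Reflection across the vertical (12-6) axis maps a hand at angle A degrees to (360 - A) degrees, which sends a reading of T minutes past 12:00 to (720 - T) minutes past 12:00.
Mirror reads 3:01 = 181 minutes past 12:00.
Actual time: (720 - 181) mod 720 = 539 minutes = 8:59.

Final answer: 8:59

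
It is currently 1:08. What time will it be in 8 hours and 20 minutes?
Starting time: 1:08
Adding 20 minutes to 8 minutes: 8 + 20 = 28 minutes
Adding 8 hours: 1 + 8 = 9
Final time: 9:28

Final answer: 9:28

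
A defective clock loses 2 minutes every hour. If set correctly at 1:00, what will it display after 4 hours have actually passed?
For every 60 true minutes, the faulty clock advances 60 - 2 = 58 minutes.
True elapsed: 4 hours = 240 minutes.
Faulty clock advances: 240 x 58/60 = 232 minutes (drift: 8 minutes behind).
Shown time: 1:00 + 232 minutes = 4:52.

Final answer: 4:52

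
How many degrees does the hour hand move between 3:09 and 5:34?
The hour hand moves 0.5 degrees per minute.
Time elapsed: 5:34 - 3:09 = 145 minutes
Angular displacement: 145 x 0.5 = 72.5 degrees

Final answer: 72.5 degrees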